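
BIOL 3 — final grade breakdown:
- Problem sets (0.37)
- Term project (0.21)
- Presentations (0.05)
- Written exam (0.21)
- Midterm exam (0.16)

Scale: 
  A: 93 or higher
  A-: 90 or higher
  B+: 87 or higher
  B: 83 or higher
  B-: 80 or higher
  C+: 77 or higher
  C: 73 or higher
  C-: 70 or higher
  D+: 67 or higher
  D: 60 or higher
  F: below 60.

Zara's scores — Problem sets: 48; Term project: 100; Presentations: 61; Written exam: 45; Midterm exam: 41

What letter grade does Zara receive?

Weighted total:
  Problem sets 48 × 0.37 = 17.76
  Term project 100 × 0.21 = 21
  Presentations 61 × 0.05 = 3.05
  Written exam 45 × 0.21 = 9.45
  Midterm exam 41 × 0.16 = 6.56
Sum = 57.82
57.82 < 60 → F

F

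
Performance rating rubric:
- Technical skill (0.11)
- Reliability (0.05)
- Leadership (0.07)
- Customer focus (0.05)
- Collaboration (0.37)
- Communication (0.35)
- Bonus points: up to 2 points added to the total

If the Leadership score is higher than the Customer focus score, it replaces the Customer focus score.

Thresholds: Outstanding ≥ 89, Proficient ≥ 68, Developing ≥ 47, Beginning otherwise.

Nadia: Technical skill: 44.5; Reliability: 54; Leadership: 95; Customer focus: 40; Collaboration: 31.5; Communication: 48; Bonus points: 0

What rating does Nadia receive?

Developing

Leadership (95) > Customer focus (40), so Customer focus counts as 95.
Weighted total:
  Technical skill 44.5 × 0.11 = 4.895
  Reliability 54 × 0.05 = 2.7
  Leadership 95 × 0.07 = 6.65
  Customer focus 95 × 0.05 = 4.75
  Collaboration 31.5 × 0.37 = 11.655
  Communication 48 × 0.35 = 16.8
Sum = 47.45
Bonus points: 47.45 + 0 = 47.45
47.45 is ≥ 47 and < 68 → Developing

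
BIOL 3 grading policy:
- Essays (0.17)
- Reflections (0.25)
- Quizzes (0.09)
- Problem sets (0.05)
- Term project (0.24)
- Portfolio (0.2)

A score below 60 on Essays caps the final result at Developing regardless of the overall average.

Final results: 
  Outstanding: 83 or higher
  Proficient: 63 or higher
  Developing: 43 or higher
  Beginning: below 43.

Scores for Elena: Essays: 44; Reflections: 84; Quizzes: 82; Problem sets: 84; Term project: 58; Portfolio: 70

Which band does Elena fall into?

Developing

Essays score 44 < 60: minimum not met.
Weighted total:
  Essays 44 × 0.17 = 7.48
  Reflections 84 × 0.25 = 21
  Quizzes 82 × 0.09 = 7.38
  Problem sets 84 × 0.05 = 4.2
  Term project 58 × 0.24 = 13.92
  Portfolio 70 × 0.2 = 14
Sum = 67.98
67.98 would be Proficient; cap at Developing applies → Developing.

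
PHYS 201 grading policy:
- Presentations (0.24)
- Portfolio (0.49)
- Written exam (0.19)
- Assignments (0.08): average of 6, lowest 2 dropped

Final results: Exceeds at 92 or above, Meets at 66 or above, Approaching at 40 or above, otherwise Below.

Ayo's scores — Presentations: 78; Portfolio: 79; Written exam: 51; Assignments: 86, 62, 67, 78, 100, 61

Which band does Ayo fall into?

Meets

Assignments: drop 61, 62 → average of remaining 4 = 331/4 = 82.75
Weighted total:
  Presentations 78 × 0.24 = 18.72
  Portfolio 79 × 0.49 = 38.71
  Written exam 51 × 0.19 = 9.69
  Assignments 82.75 × 0.08 = 6.62
Sum = 73.74
73.74 is ≥ 66 and < 92 → Meets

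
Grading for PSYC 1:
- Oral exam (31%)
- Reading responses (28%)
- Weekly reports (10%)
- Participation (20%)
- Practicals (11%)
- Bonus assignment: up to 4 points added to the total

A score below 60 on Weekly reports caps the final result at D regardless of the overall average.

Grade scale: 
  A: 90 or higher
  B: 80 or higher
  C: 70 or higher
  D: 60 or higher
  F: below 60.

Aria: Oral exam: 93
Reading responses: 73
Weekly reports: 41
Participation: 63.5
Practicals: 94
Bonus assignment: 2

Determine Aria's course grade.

Weekly reports score 41 < 60: minimum not met.
Weighted total:
  Oral exam 93 × 0.31 = 28.83
  Reading responses 73 × 0.28 = 20.44
  Weekly reports 41 × 0.1 = 4.1
  Participation 63.5 × 0.2 = 12.7
  Practicals 94 × 0.11 = 10.34
Sum = 76.41
Bonus assignment: 76.41 + 2 = 78.41
78.41 would be C; cap at D applies → D.

D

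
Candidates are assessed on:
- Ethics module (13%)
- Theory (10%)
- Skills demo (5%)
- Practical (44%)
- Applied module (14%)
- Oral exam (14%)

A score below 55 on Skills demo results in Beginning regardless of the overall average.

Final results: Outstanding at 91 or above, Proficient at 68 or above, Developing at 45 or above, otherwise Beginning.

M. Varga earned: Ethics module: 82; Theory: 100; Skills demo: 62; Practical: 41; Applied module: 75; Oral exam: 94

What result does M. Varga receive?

Skills demo score 62 ≥ 55: minimum met.
Weighted total:
  Ethics module 82 × 0.13 = 10.66
  Theory 100 × 0.1 = 10
  Skills demo 62 × 0.05 = 3.1
  Practical 41 × 0.44 = 18.04
  Applied module 75 × 0.14 = 10.5
  Oral exam 94 × 0.14 = 13.16
Sum = 65.46
65.46 is ≥ 45 and < 68 → Developing

Developing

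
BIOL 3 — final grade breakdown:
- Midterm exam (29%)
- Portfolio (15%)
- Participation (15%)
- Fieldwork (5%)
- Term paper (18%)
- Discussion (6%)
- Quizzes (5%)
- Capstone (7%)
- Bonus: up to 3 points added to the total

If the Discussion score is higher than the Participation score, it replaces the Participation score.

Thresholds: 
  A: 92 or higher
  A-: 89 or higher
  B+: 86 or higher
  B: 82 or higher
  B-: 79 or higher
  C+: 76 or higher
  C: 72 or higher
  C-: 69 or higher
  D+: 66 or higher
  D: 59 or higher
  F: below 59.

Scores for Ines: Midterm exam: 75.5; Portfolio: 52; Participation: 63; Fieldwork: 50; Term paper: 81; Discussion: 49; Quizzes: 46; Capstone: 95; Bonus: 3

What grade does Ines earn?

C-

Discussion (49) ≤ Participation (63), so Participation stays at 63.
Weighted total:
  Midterm exam 75.5 × 0.29 = 21.895
  Portfolio 52 × 0.15 = 7.8
  Participation 63 × 0.15 = 9.45
  Fieldwork 50 × 0.05 = 2.5
  Term paper 81 × 0.18 = 14.58
  Discussion 49 × 0.06 = 2.94
  Quizzes 46 × 0.05 = 2.3
  Capstone 95 × 0.07 = 6.65
Sum = 68.115
Bonus: 68.115 + 3 = 71.115
71.115 is ≥ 69 and < 72 → C-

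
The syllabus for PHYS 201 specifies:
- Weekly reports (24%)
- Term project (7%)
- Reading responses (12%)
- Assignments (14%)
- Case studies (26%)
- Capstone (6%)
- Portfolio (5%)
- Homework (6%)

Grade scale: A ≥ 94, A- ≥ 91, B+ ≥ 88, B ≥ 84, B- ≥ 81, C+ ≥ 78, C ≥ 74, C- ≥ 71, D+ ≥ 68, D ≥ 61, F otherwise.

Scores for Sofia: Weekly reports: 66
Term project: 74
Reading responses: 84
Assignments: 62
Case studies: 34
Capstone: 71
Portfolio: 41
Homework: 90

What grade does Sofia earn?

F

Weighted total:
  Weekly reports 66 × 0.24 = 15.84
  Term project 74 × 0.07 = 5.18
  Reading responses 84 × 0.12 = 10.08
  Assignments 62 × 0.14 = 8.68
  Case studies 34 × 0.26 = 8.84
  Capstone 71 × 0.06 = 4.26
  Portfolio 41 × 0.05 = 2.05
  Homework 90 × 0.06 = 5.4
Sum = 60.33
60.33 < 61 → F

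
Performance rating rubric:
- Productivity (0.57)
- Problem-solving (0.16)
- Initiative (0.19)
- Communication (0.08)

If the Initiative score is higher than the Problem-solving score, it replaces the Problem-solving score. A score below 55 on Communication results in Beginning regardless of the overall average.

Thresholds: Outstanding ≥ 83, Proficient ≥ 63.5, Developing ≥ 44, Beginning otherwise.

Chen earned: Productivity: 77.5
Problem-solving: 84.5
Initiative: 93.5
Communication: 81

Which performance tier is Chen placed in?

Outstanding

Initiative (93.5) > Problem-solving (84.5), so Problem-solving counts as 93.5.
Communication score 81 ≥ 55: minimum met.
Weighted total:
  Productivity 77.5 × 0.57 = 44.175
  Problem-solving 93.5 × 0.16 = 14.96
  Initiative 93.5 × 0.19 = 17.765
  Communication 81 × 0.08 = 6.48
Sum = 83.38
83.38 ≥ 83 → Outstanding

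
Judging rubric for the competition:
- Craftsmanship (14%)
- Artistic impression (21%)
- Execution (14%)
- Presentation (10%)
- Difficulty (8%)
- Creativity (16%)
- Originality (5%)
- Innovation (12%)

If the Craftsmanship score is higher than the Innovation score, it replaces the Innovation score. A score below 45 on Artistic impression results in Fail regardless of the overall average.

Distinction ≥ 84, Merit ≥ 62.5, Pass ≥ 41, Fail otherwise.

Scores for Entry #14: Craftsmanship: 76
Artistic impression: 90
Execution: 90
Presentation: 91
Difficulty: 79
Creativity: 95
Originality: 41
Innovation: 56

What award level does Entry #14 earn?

Merit

Craftsmanship (76) > Innovation (56), so Innovation counts as 76.
Artistic impression score 90 ≥ 45: minimum met.
Weighted total:
  Craftsmanship 76 × 0.14 = 10.64
  Artistic impression 90 × 0.21 = 18.9
  Execution 90 × 0.14 = 12.6
  Presentation 91 × 0.1 = 9.1
  Difficulty 79 × 0.08 = 6.32
  Creativity 95 × 0.16 = 15.2
  Originality 41 × 0.05 = 2.05
  Innovation 76 × 0.12 = 9.12
Sum = 83.93
83.93 is ≥ 62.5 and < 84 → Merit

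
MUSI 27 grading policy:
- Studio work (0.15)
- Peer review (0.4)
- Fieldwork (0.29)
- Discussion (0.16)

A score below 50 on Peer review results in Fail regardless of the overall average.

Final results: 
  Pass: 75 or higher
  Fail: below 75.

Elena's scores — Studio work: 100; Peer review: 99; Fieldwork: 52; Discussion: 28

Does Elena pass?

Peer review score 99 ≥ 50: minimum met.
Weighted total:
  Studio work 100 × 0.15 = 15
  Peer review 99 × 0.4 = 39.6
  Fieldwork 52 × 0.29 = 15.08
  Discussion 28 × 0.16 = 4.48
Sum = 74.16
74.16 < 75 → Fail

Fail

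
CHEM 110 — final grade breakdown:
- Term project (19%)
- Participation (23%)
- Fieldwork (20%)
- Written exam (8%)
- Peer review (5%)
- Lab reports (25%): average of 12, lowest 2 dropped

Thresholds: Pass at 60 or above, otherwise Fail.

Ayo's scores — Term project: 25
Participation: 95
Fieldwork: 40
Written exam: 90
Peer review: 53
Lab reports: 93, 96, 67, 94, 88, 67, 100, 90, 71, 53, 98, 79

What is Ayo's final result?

Pass

Lab reports: drop 53, 67 → average of remaining 10 = 876/10 = 87.6
Weighted total:
  Term project 25 × 0.19 = 4.75
  Participation 95 × 0.23 = 21.85
  Fieldwork 40 × 0.2 = 8
  Written exam 90 × 0.08 = 7.2
  Peer review 53 × 0.05 = 2.65
  Lab reports 87.6 × 0.25 = 21.9
Sum = 66.35
66.35 ≥ 60 → Pass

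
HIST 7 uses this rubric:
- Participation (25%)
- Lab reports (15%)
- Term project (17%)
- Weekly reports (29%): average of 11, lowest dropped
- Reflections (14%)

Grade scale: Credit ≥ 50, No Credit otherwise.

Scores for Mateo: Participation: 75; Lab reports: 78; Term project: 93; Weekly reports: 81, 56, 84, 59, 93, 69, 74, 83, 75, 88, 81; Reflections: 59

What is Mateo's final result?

Credit

Weekly reports: drop 56 → average of remaining 10 = 787/10 = 78.7
Weighted total:
  Participation 75 × 0.25 = 18.75
  Lab reports 78 × 0.15 = 11.7
  Term project 93 × 0.17 = 15.81
  Weekly reports 78.7 × 0.29 = 22.823
  Reflections 59 × 0.14 = 8.26
Sum = 77.343
77.343 ≥ 50 → Credit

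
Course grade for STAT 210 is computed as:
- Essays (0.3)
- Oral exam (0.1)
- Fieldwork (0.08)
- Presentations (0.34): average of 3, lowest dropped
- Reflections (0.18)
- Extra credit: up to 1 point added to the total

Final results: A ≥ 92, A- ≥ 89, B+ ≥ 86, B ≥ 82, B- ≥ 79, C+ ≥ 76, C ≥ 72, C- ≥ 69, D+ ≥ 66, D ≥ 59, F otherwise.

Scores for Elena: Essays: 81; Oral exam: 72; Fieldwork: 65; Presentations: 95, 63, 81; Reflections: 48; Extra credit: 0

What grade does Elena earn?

Presentations: drop 63 → average of remaining 2 = 176/2 = 88
Weighted total:
  Essays 81 × 0.3 = 24.3
  Oral exam 72 × 0.1 = 7.2
  Fieldwork 65 × 0.08 = 5.2
  Presentations 88 × 0.34 = 29.92
  Reflections 48 × 0.18 = 8.64
Sum = 75.26
Extra credit: 75.26 + 0 = 75.26
75.26 is ≥ 72 and < 76 → C

C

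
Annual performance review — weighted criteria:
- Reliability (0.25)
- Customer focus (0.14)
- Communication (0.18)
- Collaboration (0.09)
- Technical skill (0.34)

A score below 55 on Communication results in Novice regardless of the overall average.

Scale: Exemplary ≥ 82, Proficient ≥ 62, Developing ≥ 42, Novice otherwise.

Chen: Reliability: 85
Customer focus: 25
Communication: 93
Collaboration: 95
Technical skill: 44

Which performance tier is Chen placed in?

Communication score 93 ≥ 55: minimum met.
Weighted total:
  Reliability 85 × 0.25 = 21.25
  Customer focus 25 × 0.14 = 3.5
  Communication 93 × 0.18 = 16.74
  Collaboration 95 × 0.09 = 8.55
  Technical skill 44 × 0.34 = 14.96
Sum = 65
65 is ≥ 62 and < 82 → Proficient

Proficient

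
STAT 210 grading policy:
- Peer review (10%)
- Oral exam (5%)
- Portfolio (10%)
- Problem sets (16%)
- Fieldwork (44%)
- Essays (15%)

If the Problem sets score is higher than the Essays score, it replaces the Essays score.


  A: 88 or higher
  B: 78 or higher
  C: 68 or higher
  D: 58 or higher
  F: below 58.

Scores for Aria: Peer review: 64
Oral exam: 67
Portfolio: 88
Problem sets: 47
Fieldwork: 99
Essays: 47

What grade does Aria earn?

Problem sets (47) ≤ Essays (47), so Essays stays at 47.
Weighted total:
  Peer review 64 × 0.1 = 6.4
  Oral exam 67 × 0.05 = 3.35
  Portfolio 88 × 0.1 = 8.8
  Problem sets 47 × 0.16 = 7.52
  Fieldwork 99 × 0.44 = 43.56
  Essays 47 × 0.15 = 7.05
Sum = 76.68
76.68 is ≥ 68 and < 78 → C

C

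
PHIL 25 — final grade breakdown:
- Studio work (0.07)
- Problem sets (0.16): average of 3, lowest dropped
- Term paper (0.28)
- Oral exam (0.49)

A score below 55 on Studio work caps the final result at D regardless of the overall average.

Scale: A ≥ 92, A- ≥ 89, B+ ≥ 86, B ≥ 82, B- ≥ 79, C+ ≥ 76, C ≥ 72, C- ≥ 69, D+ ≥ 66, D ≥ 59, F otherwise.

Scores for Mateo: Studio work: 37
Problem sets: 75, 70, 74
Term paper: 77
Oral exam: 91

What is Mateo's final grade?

D

Problem sets: drop 70 → average of remaining 2 = 149/2 = 74.5
Studio work score 37 < 55: minimum not met.
Weighted total:
  Studio work 37 × 0.07 = 2.59
  Problem sets 74.5 × 0.16 = 11.92
  Term paper 77 × 0.28 = 21.56
  Oral exam 91 × 0.49 = 44.59
Sum = 80.66
80.66 would be B-; cap at D applies → D.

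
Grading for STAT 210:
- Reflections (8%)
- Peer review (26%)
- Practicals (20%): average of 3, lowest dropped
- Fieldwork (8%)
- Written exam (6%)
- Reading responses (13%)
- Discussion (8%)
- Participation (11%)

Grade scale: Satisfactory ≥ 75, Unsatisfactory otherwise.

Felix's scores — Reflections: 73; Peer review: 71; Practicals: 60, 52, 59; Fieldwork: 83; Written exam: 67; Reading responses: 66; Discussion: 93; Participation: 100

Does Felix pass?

Unsatisfactory

Practicals: drop 52 → average of remaining 2 = 119/2 = 59.5
Weighted total:
  Reflections 73 × 0.08 = 5.84
  Peer review 71 × 0.26 = 18.46
  Practicals 59.5 × 0.2 = 11.9
  Fieldwork 83 × 0.08 = 6.64
  Written exam 67 × 0.06 = 4.02
  Reading responses 66 × 0.13 = 8.58
  Discussion 93 × 0.08 = 7.44
  Participation 100 × 0.11 = 11
Sum = 73.88
73.88 < 75 → Unsatisfactory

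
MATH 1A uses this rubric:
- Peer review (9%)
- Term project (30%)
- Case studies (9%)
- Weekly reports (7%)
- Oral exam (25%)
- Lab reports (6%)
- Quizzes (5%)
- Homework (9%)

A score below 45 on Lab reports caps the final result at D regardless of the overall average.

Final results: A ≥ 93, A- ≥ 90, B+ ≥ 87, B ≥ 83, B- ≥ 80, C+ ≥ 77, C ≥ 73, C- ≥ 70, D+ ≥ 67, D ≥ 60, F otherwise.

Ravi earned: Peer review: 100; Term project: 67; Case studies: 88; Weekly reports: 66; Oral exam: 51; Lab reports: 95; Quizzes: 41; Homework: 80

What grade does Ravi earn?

Lab reports score 95 ≥ 45: minimum met.
Weighted total:
  Peer review 100 × 0.09 = 9
  Term project 67 × 0.3 = 20.1
  Case studies 88 × 0.09 = 7.92
  Weekly reports 66 × 0.07 = 4.62
  Oral exam 51 × 0.25 = 12.75
  Lab reports 95 × 0.06 = 5.7
  Quizzes 41 × 0.05 = 2.05
  Homework 80 × 0.09 = 7.2
Sum = 69.34
69.34 is ≥ 67 and < 70 → D+

D+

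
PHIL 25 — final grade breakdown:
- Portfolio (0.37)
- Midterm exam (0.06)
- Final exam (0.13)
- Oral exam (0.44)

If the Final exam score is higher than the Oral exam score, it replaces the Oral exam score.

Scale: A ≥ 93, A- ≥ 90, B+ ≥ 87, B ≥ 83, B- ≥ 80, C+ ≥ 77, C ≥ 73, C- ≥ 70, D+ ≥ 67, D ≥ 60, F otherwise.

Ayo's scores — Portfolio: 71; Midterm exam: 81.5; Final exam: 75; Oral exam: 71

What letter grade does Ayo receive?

Final exam (75) > Oral exam (71), so Oral exam counts as 75.
Weighted total:
  Portfolio 71 × 0.37 = 26.27
  Midterm exam 81.5 × 0.06 = 4.89
  Final exam 75 × 0.13 = 9.75
  Oral exam 75 × 0.44 = 33
Sum = 73.91
73.91 is ≥ 73 and < 77 → C

C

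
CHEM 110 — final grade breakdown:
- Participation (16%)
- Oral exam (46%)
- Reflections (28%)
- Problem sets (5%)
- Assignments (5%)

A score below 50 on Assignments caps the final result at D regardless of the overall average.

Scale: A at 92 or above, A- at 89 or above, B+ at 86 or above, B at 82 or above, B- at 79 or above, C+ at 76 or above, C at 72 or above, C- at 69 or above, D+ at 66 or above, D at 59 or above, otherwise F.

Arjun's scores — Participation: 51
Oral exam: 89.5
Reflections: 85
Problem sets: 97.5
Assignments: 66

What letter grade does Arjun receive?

B-

Assignments score 66 ≥ 50: minimum met.
Weighted total:
  Participation 51 × 0.16 = 8.16
  Oral exam 89.5 × 0.46 = 41.17
  Reflections 85 × 0.28 = 23.8
  Problem sets 97.5 × 0.05 = 4.875
  Assignments 66 × 0.05 = 3.3
Sum = 81.305
81.305 is ≥ 79 and < 82 → B-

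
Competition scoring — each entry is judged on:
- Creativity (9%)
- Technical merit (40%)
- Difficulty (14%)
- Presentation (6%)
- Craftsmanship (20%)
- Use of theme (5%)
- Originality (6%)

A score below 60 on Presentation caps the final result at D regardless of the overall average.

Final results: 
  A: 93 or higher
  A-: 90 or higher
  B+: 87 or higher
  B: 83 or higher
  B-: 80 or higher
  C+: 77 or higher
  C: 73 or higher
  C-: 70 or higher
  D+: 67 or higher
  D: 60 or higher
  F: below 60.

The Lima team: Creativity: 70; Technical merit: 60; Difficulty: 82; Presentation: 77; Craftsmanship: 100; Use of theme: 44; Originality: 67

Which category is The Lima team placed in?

Presentation score 77 ≥ 60: minimum met.
Weighted total:
  Creativity 70 × 0.09 = 6.3
  Technical merit 60 × 0.4 = 24
  Difficulty 82 × 0.14 = 11.48
  Presentation 77 × 0.06 = 4.62
  Craftsmanship 100 × 0.2 = 20
  Use of theme 44 × 0.05 = 2.2
  Originality 67 × 0.06 = 4.02
Sum = 72.62
72.62 is ≥ 70 and < 73 → C-

C-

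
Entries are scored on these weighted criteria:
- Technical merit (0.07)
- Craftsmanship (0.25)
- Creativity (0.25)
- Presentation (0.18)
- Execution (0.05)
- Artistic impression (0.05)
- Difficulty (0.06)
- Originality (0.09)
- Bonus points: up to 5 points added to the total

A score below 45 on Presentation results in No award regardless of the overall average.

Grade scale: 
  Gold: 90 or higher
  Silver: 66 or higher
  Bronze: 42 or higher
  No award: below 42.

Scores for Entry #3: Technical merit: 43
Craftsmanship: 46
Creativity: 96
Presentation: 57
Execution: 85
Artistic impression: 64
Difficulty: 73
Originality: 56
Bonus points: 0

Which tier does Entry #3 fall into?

Bronze

Presentation score 57 ≥ 45: minimum met.
Weighted total:
  Technical merit 43 × 0.07 = 3.01
  Craftsmanship 46 × 0.25 = 11.5
  Creativity 96 × 0.25 = 24
  Presentation 57 × 0.18 = 10.26
  Execution 85 × 0.05 = 4.25
  Artistic impression 64 × 0.05 = 3.2
  Difficulty 73 × 0.06 = 4.38
  Originality 56 × 0.09 = 5.04
Sum = 65.64
Bonus points: 65.64 + 0 = 65.64
65.64 is ≥ 42 and < 66 → Bronze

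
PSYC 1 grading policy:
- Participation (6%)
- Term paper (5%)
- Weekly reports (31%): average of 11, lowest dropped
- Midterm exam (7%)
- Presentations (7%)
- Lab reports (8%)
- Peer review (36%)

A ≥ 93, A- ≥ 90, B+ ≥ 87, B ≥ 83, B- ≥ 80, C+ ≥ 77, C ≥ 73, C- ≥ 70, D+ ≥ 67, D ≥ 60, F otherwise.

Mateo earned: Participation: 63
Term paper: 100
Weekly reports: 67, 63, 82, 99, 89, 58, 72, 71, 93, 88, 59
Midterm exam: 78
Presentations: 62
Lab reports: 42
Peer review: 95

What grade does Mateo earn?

Weekly reports: drop 58 → average of remaining 10 = 783/10 = 78.3
Weighted total:
  Participation 63 × 0.06 = 3.78
  Term paper 100 × 0.05 = 5
  Weekly reports 78.3 × 0.31 = 24.273
  Midterm exam 78 × 0.07 = 5.46
  Presentations 62 × 0.07 = 4.34
  Lab reports 42 × 0.08 = 3.36
  Peer review 95 × 0.36 = 34.2
Sum = 80.413
80.413 is ≥ 80 and < 83 → B-

B-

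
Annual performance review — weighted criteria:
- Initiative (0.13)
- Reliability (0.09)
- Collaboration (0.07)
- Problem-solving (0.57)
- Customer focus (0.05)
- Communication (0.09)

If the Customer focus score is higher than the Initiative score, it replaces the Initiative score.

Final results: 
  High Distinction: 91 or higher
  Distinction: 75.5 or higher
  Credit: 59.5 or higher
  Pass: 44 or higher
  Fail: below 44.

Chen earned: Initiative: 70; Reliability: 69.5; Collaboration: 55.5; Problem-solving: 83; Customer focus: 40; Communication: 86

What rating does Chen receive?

Distinction

Customer focus (40) ≤ Initiative (70), so Initiative stays at 70.
Weighted total:
  Initiative 70 × 0.13 = 9.1
  Reliability 69.5 × 0.09 = 6.255
  Collaboration 55.5 × 0.07 = 3.885
  Problem-solving 83 × 0.57 = 47.31
  Customer focus 40 × 0.05 = 2
  Communication 86 × 0.09 = 7.74
Sum = 76.29
76.29 is ≥ 75.5 and < 91 → Distinction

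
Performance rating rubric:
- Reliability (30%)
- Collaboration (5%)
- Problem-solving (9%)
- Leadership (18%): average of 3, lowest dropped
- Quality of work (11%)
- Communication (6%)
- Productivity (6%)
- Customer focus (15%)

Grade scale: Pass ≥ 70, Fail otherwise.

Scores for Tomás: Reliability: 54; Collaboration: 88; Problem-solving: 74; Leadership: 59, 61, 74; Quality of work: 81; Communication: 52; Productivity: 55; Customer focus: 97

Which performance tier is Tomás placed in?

Leadership: drop 59 → average of remaining 2 = 135/2 = 67.5
Weighted total:
  Reliability 54 × 0.3 = 16.2
  Collaboration 88 × 0.05 = 4.4
  Problem-solving 74 × 0.09 = 6.66
  Leadership 67.5 × 0.18 = 12.15
  Quality of work 81 × 0.11 = 8.91
  Communication 52 × 0.06 = 3.12
  Productivity 55 × 0.06 = 3.3
  Customer focus 97 × 0.15 = 14.55
Sum = 69.29
69.29 < 70 → Fail

Fail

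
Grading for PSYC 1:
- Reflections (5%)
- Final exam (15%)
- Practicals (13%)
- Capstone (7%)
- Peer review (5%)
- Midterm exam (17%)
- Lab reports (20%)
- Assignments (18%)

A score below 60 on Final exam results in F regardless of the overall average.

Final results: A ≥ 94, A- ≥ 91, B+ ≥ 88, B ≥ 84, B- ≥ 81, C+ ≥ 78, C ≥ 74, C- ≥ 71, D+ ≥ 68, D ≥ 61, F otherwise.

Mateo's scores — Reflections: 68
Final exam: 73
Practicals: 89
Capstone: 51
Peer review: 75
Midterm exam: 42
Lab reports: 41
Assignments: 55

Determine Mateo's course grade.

Final exam score 73 ≥ 60: minimum met.
Weighted total:
  Reflections 68 × 0.05 = 3.4
  Final exam 73 × 0.15 = 10.95
  Practicals 89 × 0.13 = 11.57
  Capstone 51 × 0.07 = 3.57
  Peer review 75 × 0.05 = 3.75
  Midterm exam 42 × 0.17 = 7.14
  Lab reports 41 × 0.2 = 8.2
  Assignments 55 × 0.18 = 9.9
Sum = 58.48
58.48 < 61 → F

F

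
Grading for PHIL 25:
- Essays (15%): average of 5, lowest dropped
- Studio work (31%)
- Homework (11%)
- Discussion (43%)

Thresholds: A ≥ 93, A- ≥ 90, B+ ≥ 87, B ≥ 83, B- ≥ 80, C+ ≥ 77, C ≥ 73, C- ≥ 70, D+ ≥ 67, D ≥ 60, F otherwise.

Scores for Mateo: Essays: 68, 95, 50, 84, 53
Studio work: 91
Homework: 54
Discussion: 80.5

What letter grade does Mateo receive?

Essays: drop 50 → average of remaining 4 = 300/4 = 75
Weighted total:
  Essays 75 × 0.15 = 11.25
  Studio work 91 × 0.31 = 28.21
  Homework 54 × 0.11 = 5.94
  Discussion 80.5 × 0.43 = 34.615
Sum = 80.015
80.015 is ≥ 80 and < 83 → B-

B-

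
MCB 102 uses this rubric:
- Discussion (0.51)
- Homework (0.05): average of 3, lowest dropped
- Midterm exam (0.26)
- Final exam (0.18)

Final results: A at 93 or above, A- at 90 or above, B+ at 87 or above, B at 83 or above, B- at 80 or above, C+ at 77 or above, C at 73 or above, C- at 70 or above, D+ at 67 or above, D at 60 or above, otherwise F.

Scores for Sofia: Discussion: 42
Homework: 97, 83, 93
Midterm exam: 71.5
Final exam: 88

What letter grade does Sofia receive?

D

Homework: drop 83 → average of remaining 2 = 190/2 = 95
Weighted total:
  Discussion 42 × 0.51 = 21.42
  Homework 95 × 0.05 = 4.75
  Midterm exam 71.5 × 0.26 = 18.59
  Final exam 88 × 0.18 = 15.84
Sum = 60.6
60.6 is ≥ 60 and < 67 → D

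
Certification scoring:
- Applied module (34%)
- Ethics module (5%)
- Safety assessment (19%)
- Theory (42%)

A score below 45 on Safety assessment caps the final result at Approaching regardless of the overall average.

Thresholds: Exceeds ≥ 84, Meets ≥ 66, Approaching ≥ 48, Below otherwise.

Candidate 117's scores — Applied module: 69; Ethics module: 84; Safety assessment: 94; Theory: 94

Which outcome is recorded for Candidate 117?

Exceeds

Safety assessment score 94 ≥ 45: minimum met.
Weighted total:
  Applied module 69 × 0.34 = 23.46
  Ethics module 84 × 0.05 = 4.2
  Safety assessment 94 × 0.19 = 17.86
  Theory 94 × 0.42 = 39.48
Sum = 85
85 ≥ 84 → Exceeds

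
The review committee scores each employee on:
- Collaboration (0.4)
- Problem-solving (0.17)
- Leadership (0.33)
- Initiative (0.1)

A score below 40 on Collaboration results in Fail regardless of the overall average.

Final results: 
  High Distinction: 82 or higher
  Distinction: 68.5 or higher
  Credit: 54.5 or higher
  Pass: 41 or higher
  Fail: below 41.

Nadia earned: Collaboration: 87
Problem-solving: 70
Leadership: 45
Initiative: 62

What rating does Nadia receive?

Collaboration score 87 ≥ 40: minimum met.
Weighted total:
  Collaboration 87 × 0.4 = 34.8
  Problem-solving 70 × 0.17 = 11.9
  Leadership 45 × 0.33 = 14.85
  Initiative 62 × 0.1 = 6.2
Sum = 67.75
67.75 is ≥ 54.5 and < 68.5 → Credit

Credit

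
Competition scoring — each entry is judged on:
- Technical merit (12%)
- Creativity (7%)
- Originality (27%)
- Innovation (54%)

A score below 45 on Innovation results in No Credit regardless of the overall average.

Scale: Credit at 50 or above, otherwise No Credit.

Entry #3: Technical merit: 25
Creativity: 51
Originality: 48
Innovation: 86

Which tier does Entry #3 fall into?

Credit

Innovation score 86 ≥ 45: minimum met.
Weighted total:
  Technical merit 25 × 0.12 = 3
  Creativity 51 × 0.07 = 3.57
  Originality 48 × 0.27 = 12.96
  Innovation 86 × 0.54 = 46.44
Sum = 65.97
65.97 ≥ 50 → Credit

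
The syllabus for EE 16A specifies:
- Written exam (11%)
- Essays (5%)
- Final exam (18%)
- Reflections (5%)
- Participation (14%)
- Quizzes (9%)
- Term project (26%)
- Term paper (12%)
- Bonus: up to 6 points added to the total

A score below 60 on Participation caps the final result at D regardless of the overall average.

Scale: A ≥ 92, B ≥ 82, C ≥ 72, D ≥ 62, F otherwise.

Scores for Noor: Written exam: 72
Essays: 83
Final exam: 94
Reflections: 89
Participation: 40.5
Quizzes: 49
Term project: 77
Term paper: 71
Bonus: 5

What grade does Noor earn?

D

Participation score 40.5 < 60: minimum not met.
Weighted total:
  Written exam 72 × 0.11 = 7.92
  Essays 83 × 0.05 = 4.15
  Final exam 94 × 0.18 = 16.92
  Reflections 89 × 0.05 = 4.45
  Participation 40.5 × 0.14 = 5.67
  Quizzes 49 × 0.09 = 4.41
  Term project 77 × 0.26 = 20.02
  Term paper 71 × 0.12 = 8.52
Sum = 72.06
Bonus: 72.06 + 5 = 77.06
77.06 would be C; cap at D applies → D.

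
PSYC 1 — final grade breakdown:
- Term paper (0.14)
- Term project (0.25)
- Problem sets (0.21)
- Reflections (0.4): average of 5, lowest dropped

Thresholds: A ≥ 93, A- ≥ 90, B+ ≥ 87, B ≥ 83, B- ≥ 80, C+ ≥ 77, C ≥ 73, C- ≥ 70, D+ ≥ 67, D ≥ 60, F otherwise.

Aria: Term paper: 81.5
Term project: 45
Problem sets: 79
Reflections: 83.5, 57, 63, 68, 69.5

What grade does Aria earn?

Reflections: drop 57 → average of remaining 4 = 284/4 = 71
Weighted total:
  Term paper 81.5 × 0.14 = 11.41
  Term project 45 × 0.25 = 11.25
  Problem sets 79 × 0.21 = 16.59
  Reflections 71 × 0.4 = 28.4
Sum = 67.65
67.65 is ≥ 67 and < 70 → D+

D+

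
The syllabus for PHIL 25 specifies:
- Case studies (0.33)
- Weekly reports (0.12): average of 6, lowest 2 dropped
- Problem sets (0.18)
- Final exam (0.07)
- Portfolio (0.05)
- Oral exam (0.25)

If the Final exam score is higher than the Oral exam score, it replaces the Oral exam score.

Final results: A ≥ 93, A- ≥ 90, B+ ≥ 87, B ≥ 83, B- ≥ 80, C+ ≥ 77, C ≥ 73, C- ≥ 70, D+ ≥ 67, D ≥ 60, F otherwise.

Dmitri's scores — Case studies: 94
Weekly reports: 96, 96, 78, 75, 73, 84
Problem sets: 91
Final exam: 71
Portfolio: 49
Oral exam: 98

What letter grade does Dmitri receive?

B+

Weekly reports: drop 73, 75 → average of remaining 4 = 354/4 = 88.5
Final exam (71) ≤ Oral exam (98), so Oral exam stays at 98.
Weighted total:
  Case studies 94 × 0.33 = 31.02
  Weekly reports 88.5 × 0.12 = 10.62
  Problem sets 91 × 0.18 = 16.38
  Final exam 71 × 0.07 = 4.97
  Portfolio 49 × 0.05 = 2.45
  Oral exam 98 × 0.25 = 24.5
Sum = 89.94
89.94 is ≥ 87 and < 90 → B+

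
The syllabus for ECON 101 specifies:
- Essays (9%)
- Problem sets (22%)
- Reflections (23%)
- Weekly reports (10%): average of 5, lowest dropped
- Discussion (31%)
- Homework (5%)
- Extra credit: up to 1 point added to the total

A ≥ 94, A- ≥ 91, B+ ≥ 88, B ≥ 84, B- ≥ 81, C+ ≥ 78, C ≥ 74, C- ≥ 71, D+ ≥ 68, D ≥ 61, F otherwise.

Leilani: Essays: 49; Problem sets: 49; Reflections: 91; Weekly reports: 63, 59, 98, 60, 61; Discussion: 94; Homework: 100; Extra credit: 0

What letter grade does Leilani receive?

C

Weekly reports: drop 59 → average of remaining 4 = 282/4 = 70.5
Weighted total:
  Essays 49 × 0.09 = 4.41
  Problem sets 49 × 0.22 = 10.78
  Reflections 91 × 0.23 = 20.93
  Weekly reports 70.5 × 0.1 = 7.05
  Discussion 94 × 0.31 = 29.14
  Homework 100 × 0.05 = 5
Sum = 77.31
Extra credit: 77.31 + 0 = 77.31
77.31 is ≥ 74 and < 78 → C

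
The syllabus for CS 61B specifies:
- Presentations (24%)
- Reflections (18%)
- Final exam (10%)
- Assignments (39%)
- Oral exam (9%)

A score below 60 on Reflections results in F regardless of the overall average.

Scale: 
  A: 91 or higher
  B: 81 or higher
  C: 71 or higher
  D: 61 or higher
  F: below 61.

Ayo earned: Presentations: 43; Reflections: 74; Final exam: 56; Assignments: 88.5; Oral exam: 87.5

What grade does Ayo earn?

C

Reflections score 74 ≥ 60: minimum met.
Weighted total:
  Presentations 43 × 0.24 = 10.32
  Reflections 74 × 0.18 = 13.32
  Final exam 56 × 0.1 = 5.6
  Assignments 88.5 × 0.39 = 34.515
  Oral exam 87.5 × 0.09 = 7.875
Sum = 71.63
71.63 is ≥ 71 and < 81 → C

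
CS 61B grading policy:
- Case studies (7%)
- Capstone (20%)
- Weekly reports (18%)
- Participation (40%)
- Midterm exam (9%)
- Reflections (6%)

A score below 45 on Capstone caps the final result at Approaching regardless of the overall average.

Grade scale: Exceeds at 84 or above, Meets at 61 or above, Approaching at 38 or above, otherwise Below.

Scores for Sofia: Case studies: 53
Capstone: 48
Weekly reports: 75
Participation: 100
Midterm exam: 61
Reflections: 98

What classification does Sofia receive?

Capstone score 48 ≥ 45: minimum met.
Weighted total:
  Case studies 53 × 0.07 = 3.71
  Capstone 48 × 0.2 = 9.6
  Weekly reports 75 × 0.18 = 13.5
  Participation 100 × 0.4 = 40
  Midterm exam 61 × 0.09 = 5.49
  Reflections 98 × 0.06 = 5.88
Sum = 78.18
78.18 is ≥ 61 and < 84 → Meets

Meets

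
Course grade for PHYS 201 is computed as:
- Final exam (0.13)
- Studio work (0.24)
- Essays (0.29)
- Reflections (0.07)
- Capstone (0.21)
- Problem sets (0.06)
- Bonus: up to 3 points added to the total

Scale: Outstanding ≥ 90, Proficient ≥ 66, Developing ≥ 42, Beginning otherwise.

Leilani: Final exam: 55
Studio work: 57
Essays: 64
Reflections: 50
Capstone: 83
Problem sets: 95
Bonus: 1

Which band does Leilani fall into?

Proficient

Weighted total:
  Final exam 55 × 0.13 = 7.15
  Studio work 57 × 0.24 = 13.68
  Essays 64 × 0.29 = 18.56
  Reflections 50 × 0.07 = 3.5
  Capstone 83 × 0.21 = 17.43
  Problem sets 95 × 0.06 = 5.7
Sum = 66.02
Bonus: 66.02 + 1 = 67.02
67.02 is ≥ 66 and < 90 → Proficient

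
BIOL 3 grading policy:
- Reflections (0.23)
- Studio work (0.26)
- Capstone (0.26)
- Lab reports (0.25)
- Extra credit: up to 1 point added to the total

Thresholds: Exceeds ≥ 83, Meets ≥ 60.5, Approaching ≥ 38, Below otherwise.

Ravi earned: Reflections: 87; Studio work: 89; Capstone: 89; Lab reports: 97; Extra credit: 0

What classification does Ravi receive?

Exceeds

Weighted total:
  Reflections 87 × 0.23 = 20.01
  Studio work 89 × 0.26 = 23.14
  Capstone 89 × 0.26 = 23.14
  Lab reports 97 × 0.25 = 24.25
Sum = 90.54
Extra credit: 90.54 + 0 = 90.54
90.54 ≥ 83 → Exceeds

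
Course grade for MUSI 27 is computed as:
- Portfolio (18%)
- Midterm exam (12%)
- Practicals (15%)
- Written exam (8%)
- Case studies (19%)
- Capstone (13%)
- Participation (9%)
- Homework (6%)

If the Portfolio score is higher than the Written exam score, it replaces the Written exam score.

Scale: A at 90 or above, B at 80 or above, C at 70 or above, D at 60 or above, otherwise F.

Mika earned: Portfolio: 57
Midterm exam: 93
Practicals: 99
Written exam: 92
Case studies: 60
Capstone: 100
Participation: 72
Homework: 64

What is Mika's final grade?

C

Portfolio (57) ≤ Written exam (92), so Written exam stays at 92.
Weighted total:
  Portfolio 57 × 0.18 = 10.26
  Midterm exam 93 × 0.12 = 11.16
  Practicals 99 × 0.15 = 14.85
  Written exam 92 × 0.08 = 7.36
  Case studies 60 × 0.19 = 11.4
  Capstone 100 × 0.13 = 13
  Participation 72 × 0.09 = 6.48
  Homework 64 × 0.06 = 3.84
Sum = 78.35
78.35 is ≥ 70 and < 80 → C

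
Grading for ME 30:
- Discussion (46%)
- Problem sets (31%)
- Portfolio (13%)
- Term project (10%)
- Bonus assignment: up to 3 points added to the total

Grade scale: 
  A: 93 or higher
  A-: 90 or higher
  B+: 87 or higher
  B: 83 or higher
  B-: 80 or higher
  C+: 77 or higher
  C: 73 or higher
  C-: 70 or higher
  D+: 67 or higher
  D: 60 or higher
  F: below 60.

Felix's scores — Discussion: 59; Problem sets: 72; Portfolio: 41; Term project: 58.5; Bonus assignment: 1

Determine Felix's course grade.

D

Weighted total:
  Discussion 59 × 0.46 = 27.14
  Problem sets 72 × 0.31 = 22.32
  Portfolio 41 × 0.13 = 5.33
  Term project 58.5 × 0.1 = 5.85
Sum = 60.64
Bonus assignment: 60.64 + 1 = 61.64
61.64 is ≥ 60 and < 67 → D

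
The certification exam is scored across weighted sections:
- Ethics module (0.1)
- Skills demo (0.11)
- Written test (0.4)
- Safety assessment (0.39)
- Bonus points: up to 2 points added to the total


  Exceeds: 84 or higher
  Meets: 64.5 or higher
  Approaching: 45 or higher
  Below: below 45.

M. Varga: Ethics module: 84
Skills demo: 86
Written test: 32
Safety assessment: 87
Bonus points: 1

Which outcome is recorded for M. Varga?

Weighted total:
  Ethics module 84 × 0.1 = 8.4
  Skills demo 86 × 0.11 = 9.46
  Written test 32 × 0.4 = 12.8
  Safety assessment 87 × 0.39 = 33.93
Sum = 64.59
Bonus points: 64.59 + 1 = 65.59
65.59 is ≥ 64.5 and < 84 → Meets

Meets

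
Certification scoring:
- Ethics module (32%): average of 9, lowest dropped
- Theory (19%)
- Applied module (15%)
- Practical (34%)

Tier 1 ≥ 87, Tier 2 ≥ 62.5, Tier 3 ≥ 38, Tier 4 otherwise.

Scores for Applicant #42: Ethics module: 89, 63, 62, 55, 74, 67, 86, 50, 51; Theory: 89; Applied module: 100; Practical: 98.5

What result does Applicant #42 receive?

Tier 1

Ethics module: drop 50 → average of remaining 8 = 547/8 = 68.375
Weighted total:
  Ethics module 68.375 × 0.32 = 21.88
  Theory 89 × 0.19 = 16.91
  Applied module 100 × 0.15 = 15
  Practical 98.5 × 0.34 = 33.49
Sum = 87.28
87.28 ≥ 87 → Tier 1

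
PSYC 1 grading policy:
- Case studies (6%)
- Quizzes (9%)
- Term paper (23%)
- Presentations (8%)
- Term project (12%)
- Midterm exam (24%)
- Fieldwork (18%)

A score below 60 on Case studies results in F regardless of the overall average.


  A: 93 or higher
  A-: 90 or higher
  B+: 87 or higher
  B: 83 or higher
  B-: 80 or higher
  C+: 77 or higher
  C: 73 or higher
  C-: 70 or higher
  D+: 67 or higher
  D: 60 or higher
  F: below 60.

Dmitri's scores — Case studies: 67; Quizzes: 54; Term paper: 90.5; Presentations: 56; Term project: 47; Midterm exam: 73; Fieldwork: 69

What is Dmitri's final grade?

D+

Case studies score 67 ≥ 60: minimum met.
Weighted total:
  Case studies 67 × 0.06 = 4.02
  Quizzes 54 × 0.09 = 4.86
  Term paper 90.5 × 0.23 = 20.815
  Presentations 56 × 0.08 = 4.48
  Term project 47 × 0.12 = 5.64
  Midterm exam 73 × 0.24 = 17.52
  Fieldwork 69 × 0.18 = 12.42
Sum = 69.755
69.755 is ≥ 67 and < 70 → D+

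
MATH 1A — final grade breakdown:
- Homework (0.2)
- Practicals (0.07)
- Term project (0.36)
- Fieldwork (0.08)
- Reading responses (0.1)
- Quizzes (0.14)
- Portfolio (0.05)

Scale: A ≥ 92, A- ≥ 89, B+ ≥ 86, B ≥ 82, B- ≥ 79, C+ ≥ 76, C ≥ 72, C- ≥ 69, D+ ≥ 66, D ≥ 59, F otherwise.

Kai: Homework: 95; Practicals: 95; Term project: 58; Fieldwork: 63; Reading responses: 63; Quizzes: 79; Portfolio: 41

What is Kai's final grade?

Weighted total:
  Homework 95 × 0.2 = 19
  Practicals 95 × 0.07 = 6.65
  Term project 58 × 0.36 = 20.88
  Fieldwork 63 × 0.08 = 5.04
  Reading responses 63 × 0.1 = 6.3
  Quizzes 79 × 0.14 = 11.06
  Portfolio 41 × 0.05 = 2.05
Sum = 70.98
70.98 is ≥ 69 and < 72 → C-

C-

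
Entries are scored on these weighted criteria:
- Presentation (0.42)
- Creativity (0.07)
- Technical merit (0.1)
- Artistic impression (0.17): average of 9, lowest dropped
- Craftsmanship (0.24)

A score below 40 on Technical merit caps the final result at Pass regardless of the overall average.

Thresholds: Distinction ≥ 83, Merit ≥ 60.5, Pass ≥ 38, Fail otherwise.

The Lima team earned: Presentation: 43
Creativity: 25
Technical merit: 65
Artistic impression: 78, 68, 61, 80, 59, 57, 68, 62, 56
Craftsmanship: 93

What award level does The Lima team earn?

Artistic impression: drop 56 → average of remaining 8 = 533/8 = 66.625
Technical merit score 65 ≥ 40: minimum met.
Weighted total:
  Presentation 43 × 0.42 = 18.06
  Creativity 25 × 0.07 = 1.75
  Technical merit 65 × 0.1 = 6.5
  Artistic impression 66.625 × 0.17 = 11.32625
  Craftsmanship 93 × 0.24 = 22.32
Sum = 59.95625
59.95625 is ≥ 38 and < 60.5 → Pass

Pass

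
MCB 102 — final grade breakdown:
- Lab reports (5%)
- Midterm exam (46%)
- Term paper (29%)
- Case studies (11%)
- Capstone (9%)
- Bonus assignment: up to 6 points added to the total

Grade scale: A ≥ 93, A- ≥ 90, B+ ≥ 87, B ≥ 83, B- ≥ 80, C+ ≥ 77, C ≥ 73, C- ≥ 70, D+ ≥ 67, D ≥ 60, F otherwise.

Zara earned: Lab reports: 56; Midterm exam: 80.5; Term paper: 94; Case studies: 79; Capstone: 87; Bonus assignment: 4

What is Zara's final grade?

Weighted total:
  Lab reports 56 × 0.05 = 2.8
  Midterm exam 80.5 × 0.46 = 37.03
  Term paper 94 × 0.29 = 27.26
  Case studies 79 × 0.11 = 8.69
  Capstone 87 × 0.09 = 7.83
Sum = 83.61
Bonus assignment: 83.61 + 4 = 87.61
87.61 is ≥ 87 and < 90 → B+

B+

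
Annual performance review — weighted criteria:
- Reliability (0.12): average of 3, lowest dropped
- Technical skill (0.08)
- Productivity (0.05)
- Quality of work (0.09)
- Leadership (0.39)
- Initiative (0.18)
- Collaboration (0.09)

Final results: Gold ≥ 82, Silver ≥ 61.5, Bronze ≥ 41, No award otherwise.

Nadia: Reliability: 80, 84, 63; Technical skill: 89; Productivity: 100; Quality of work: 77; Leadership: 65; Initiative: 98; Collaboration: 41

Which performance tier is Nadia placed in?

Reliability: drop 63 → average of remaining 2 = 164/2 = 82
Weighted total:
  Reliability 82 × 0.12 = 9.84
  Technical skill 89 × 0.08 = 7.12
  Productivity 100 × 0.05 = 5
  Quality of work 77 × 0.09 = 6.93
  Leadership 65 × 0.39 = 25.35
  Initiative 98 × 0.18 = 17.64
  Collaboration 41 × 0.09 = 3.69
Sum = 75.57
75.57 is ≥ 61.5 and < 82 → Silver

Silver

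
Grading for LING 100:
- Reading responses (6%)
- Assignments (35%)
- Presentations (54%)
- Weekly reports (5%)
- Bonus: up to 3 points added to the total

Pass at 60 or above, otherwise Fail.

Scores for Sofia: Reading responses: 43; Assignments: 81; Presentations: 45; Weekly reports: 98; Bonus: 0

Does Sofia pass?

Weighted total:
  Reading responses 43 × 0.06 = 2.58
  Assignments 81 × 0.35 = 28.35
  Presentations 45 × 0.54 = 24.3
  Weekly reports 98 × 0.05 = 4.9
Sum = 60.13
Bonus: 60.13 + 0 = 60.13
60.13 ≥ 60 → Pass

Pass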